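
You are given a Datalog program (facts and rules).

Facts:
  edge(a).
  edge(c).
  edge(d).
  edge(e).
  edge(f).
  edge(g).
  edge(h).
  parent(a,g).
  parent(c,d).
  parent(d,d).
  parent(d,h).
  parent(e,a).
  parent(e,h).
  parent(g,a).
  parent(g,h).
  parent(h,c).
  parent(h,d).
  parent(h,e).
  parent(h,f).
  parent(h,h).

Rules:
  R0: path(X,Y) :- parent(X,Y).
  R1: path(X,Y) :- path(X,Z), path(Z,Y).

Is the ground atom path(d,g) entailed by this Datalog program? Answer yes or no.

round 1: derive path(a,g) via R0 from parent(a,g)
round 1: derive path(c,d) via R0 from parent(c,d)
round 1: derive path(d,d) via R0 from parent(d,d)
round 1: derive path(d,h) via R0 from parent(d,h)
round 1: derive path(e,a) via R0 from parent(e,a)
round 1: derive path(e,h) via R0 from parent(e,h)
round 1: derive path(g,a) via R0 from parent(g,a)
round 1: derive path(g,h) via R0 from parent(g,h)
round 1: derive path(h,c) via R0 from parent(h,c)
round 1: derive path(h,d) via R0 from parent(h,d)
round 1: derive path(h,e) via R0 from parent(h,e)
round 1: derive path(h,f) via R0 from parent(h,f)
round 1: derive path(h,h) via R0 from parent(h,h)
round 2: derive path(a,a) via R1 from path(a,g), path(g,a)
round 2: derive path(a,h) via R1 from path(a,g), path(g,h)
round 2: derive path(c,h) via R1 from path(c,d), path(d,h)
round 2: derive path(d,c) via R1 from path(d,h), path(h,c)
round 2: derive path(d,e) via R1 from path(d,h), path(h,e)
round 2: derive path(d,f) via R1 from path(d,h), path(h,f)
round 2: derive path(e,c) via R1 from path(e,h), path(h,c)
round 2: derive path(e,d) via R1 from path(e,h), path(h,d)
round 2: derive path(e,e) via R1 from path(e,h), path(h,e)
round 2: derive path(e,f) via R1 from path(e,h), path(h,f)
round 2: derive path(e,g) via R1 from path(e,a), path(a,g)
round 2: derive path(g,c) via R1 from path(g,h), path(h,c)
round 2: derive path(g,d) via R1 from path(g,h), path(h,d)
round 2: derive path(g,e) via R1 from path(g,h), path(h,e)
round 2: derive path(g,f) via R1 from path(g,h), path(h,f)
round 2: derive path(g,g) via R1 from path(g,a), path(a,g)
round 2: derive path(h,a) via R1 from path(h,e), path(e,a)
round 3: derive path(a,c) via R1 from path(a,g), path(g,c)
round 3: derive path(a,d) via R1 from path(a,g), path(g,d)
round 3: derive path(a,e) via R1 from path(a,g), path(g,e)
round 3: derive path(a,f) via R1 from path(a,g), path(g,f)
round 3: derive path(c,a) via R1 from path(c,h), path(h,a)
round 3: derive path(c,c) via R1 from path(c,d), path(d,c)
round 3: derive path(c,e) via R1 from path(c,d), path(d,e)
round 3: derive path(c,f) via R1 from path(c,d), path(d,f)
round 3: derive path(d,a) via R1 from path(d,e), path(e,a)
round 3: derive path(d,g) via R1 from path(d,e), path(e,g)
round 3: derive path(h,g) via R1 from path(h,a), path(a,g)
round 4: derive path(c,g) via R1 from path(c,a), path(a,g)

yes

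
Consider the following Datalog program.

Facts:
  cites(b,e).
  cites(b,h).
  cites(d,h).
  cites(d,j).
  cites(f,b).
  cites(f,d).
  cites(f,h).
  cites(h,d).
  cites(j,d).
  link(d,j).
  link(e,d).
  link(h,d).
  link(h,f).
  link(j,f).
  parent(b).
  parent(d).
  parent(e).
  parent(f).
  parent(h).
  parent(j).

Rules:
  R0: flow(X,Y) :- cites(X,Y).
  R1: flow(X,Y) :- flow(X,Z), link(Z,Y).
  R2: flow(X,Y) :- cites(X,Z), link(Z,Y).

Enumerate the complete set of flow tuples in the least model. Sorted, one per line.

round 1: derive flow(b,e) via R0 from cites(b,e)
round 1: derive flow(b,h) via R0 from cites(b,h)
round 1: derive flow(d,h) via R0 from cites(d,h)
round 1: derive flow(d,j) via R0 from cites(d,j)
round 1: derive flow(f,b) via R0 from cites(f,b)
round 1: derive flow(f,d) via R0 from cites(f,d)
round 1: derive flow(f,h) via R0 from cites(f,h)
round 1: derive flow(h,d) via R0 from cites(h,d)
round 1: derive flow(j,d) via R0 from cites(j,d)
round 1: derive flow(b,d) via R2 from cites(b,e), link(e,d)
round 1: derive flow(b,f) via R2 from cites(b,h), link(h,f)
round 1: derive flow(d,d) via R2 from cites(d,h), link(h,d)
round 1: derive flow(d,f) via R2 from cites(d,h), link(h,f)
round 1: derive flow(f,f) via R2 from cites(f,h), link(h,f)
round 1: derive flow(f,j) via R2 from cites(f,d), link(d,j)
round 1: derive flow(h,j) via R2 from cites(h,d), link(d,j)
round 1: derive flow(j,j) via R2 from cites(j,d), link(d,j)
round 2: derive flow(b,j) via R1 from flow(b,d), link(d,j)
round 2: derive flow(h,f) via R1 from flow(h,j), link(j,f)
round 2: derive flow(j,f) via R1 from flow(j,j), link(j,f)

flow(b,d)
flow(b,e)
flow(b,f)
flow(b,h)
flow(b,j)
flow(d,d)
flow(d,f)
flow(d,h)
flow(d,j)
flow(f,b)
flow(f,d)
flow(f,f)
flow(f,h)
flow(f,j)
flow(h,d)
flow(h,f)
flow(h,j)
flow(j,d)
flow(j,f)
flow(j,j)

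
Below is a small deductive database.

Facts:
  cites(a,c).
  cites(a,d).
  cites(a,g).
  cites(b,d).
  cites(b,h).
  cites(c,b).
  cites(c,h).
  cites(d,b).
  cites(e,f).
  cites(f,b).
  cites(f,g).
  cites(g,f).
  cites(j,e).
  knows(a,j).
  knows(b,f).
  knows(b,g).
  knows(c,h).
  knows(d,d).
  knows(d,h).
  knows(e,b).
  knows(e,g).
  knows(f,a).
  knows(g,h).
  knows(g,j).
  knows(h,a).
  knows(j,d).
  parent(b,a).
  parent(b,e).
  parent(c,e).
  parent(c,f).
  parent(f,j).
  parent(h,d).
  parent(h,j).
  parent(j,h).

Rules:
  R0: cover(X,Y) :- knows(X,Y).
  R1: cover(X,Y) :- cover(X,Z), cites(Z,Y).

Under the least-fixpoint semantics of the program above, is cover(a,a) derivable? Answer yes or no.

round 1: derive cover(a,j) via R0 from knows(a,j)
round 1: derive cover(b,f) via R0 from knows(b,f)
round 1: derive cover(b,g) via R0 from knows(b,g)
round 1: derive cover(c,h) via R0 from knows(c,h)
round 1: derive cover(d,d) via R0 from knows(d,d)
round 1: derive cover(d,h) via R0 from knows(d,h)
round 1: derive cover(e,b) via R0 from knows(e,b)
round 1: derive cover(e,g) via R0 from knows(e,g)
round 1: derive cover(f,a) via R0 from knows(f,a)
round 1: derive cover(g,h) via R0 from knows(g,h)
round 1: derive cover(g,j) via R0 from knows(g,j)
round 1: derive cover(h,a) via R0 from knows(h,a)
round 1: derive cover(j,d) via R0 from knows(j,d)
round 2: derive cover(a,e) via R1 from cover(a,j), cites(j,e)
round 2: derive cover(b,b) via R1 from cover(b,f), cites(f,b)
round 2: derive cover(d,b) via R1 from cover(d,d), cites(d,b)
round 2: derive cover(e,d) via R1 from cover(e,b), cites(b,d)
round 2: derive cover(e,f) via R1 from cover(e,g), cites(g,f)
round 2: derive cover(e,h) via R1 from cover(e,b), cites(b,h)
round 2: derive cover(f,c) via R1 from cover(f,a), cites(a,c)
round 2: derive cover(f,d) via R1 from cover(f,a), cites(a,d)
round 2: derive cover(f,g) via R1 from cover(f,a), cites(a,g)
round 2: derive cover(g,e) via R1 from cover(g,j), cites(j,e)
round 2: derive cover(h,c) via R1 from cover(h,a), cites(a,c)
round 2: derive cover(h,d) via R1 from cover(h,a), cites(a,d)
round 2: derive cover(h,g) via R1 from cover(h,a), cites(a,g)
round 2: derive cover(j,b) via R1 from cover(j,d), cites(d,b)
round 3: derive cover(a,f) via R1 from cover(a,e), cites(e,f)
round 3: derive cover(b,d) via R1 from cover(b,b), cites(b,d)
round 3: derive cover(b,h) via R1 from cover(b,b), cites(b,h)
round 3: derive cover(f,b) via R1 from cover(f,c), cites(c,b)
round 3: derive cover(f,f) via R1 from cover(f,g), cites(g,f)
round 3: derive cover(f,h) via R1 from cover(f,c), cites(c,h)
round 3: derive cover(g,f) via R1 from cover(g,e), cites(e,f)
round 3: derive cover(h,b) via R1 from cover(h,c), cites(c,b)
round 3: derive cover(h,f) via R1 from cover(h,g), cites(g,f)
round 3: derive cover(h,h) via R1 from cover(h,c), cites(c,h)
round 3: derive cover(j,h) via R1 from cover(j,b), cites(b,h)
round 4: derive cover(a,b) via R1 from cover(a,f), cites(f,b)
round 4: derive cover(a,g) via R1 from cover(a,f), cites(f,g)
round 4: derive cover(g,b) via R1 from cover(g,f), cites(f,b)
round 4: derive cover(g,g) via R1 from cover(g,f), cites(f,g)
round 5: derive cover(a,d) via R1 from cover(a,b), cites(b,d)
round 5: derive cover(a,h) via R1 from cover(a,b), cites(b,h)
round 5: derive cover(g,d) via R1 from cover(g,b), cites(b,d)

no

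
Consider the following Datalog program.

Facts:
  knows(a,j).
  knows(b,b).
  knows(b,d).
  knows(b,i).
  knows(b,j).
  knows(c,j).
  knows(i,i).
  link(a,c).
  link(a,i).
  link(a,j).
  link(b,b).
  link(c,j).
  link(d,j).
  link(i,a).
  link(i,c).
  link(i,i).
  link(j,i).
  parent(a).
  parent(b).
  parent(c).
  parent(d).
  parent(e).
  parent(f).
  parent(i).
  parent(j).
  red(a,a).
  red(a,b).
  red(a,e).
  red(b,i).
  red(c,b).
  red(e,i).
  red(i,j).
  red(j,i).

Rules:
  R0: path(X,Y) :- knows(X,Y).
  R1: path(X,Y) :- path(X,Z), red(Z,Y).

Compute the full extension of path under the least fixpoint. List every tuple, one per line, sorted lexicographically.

round 1: derive path(a,j) via R0 from knows(a,j)
round 1: derive path(b,b) via R0 from knows(b,b)
round 1: derive path(b,d) via R0 from knows(b,d)
round 1: derive path(b,i) via R0 from knows(b,i)
round 1: derive path(b,j) via R0 from knows(b,j)
round 1: derive path(c,j) via R0 from knows(c,j)
round 1: derive path(i,i) via R0 from knows(i,i)
round 2: derive path(a,i) via R1 from path(a,j), red(j,i)
round 2: derive path(c,i) via R1 from path(c,j), red(j,i)
round 2: derive path(i,j) via R1 from path(i,i), red(i,j)

path(a,i)
path(a,j)
path(b,b)
path(b,d)
path(b,i)
path(b,j)
path(c,i)
path(c,j)
path(i,i)
path(i,j)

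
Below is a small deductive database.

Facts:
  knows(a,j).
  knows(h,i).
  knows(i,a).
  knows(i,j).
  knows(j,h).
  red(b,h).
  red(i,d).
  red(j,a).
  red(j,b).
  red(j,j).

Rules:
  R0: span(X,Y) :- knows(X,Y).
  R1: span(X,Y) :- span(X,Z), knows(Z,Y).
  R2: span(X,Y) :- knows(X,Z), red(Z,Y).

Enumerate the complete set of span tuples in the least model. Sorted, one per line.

round 1: derive span(a,j) via R0 from knows(a,j)
round 1: derive span(h,i) via R0 from knows(h,i)
round 1: derive span(i,a) via R0 from knows(i,a)
round 1: derive span(i,j) via R0 from knows(i,j)
round 1: derive span(j,h) via R0 from knows(j,h)
round 1: derive span(a,a) via R2 from knows(a,j), red(j,a)
round 1: derive span(a,b) via R2 from knows(a,j), red(j,b)
round 1: derive span(h,d) via R2 from knows(h,i), red(i,d)
round 1: derive span(i,b) via R2 from knows(i,j), red(j,b)
round 2: derive span(a,h) via R1 from span(a,j), knows(j,h)
round 2: derive span(h,a) via R1 from span(h,i), knows(i,a)
round 2: derive span(h,j) via R1 from span(h,i), knows(i,j)
round 2: derive span(i,h) via R1 from span(i,j), knows(j,h)
round 2: derive span(j,i) via R1 from span(j,h), knows(h,i)
round 3: derive span(a,i) via R1 from span(a,h), knows(h,i)
round 3: derive span(h,h) via R1 from span(h,j), knows(j,h)
round 3: derive span(i,i) via R1 from span(i,h), knows(h,i)
round 3: derive span(j,a) via R1 from span(j,i), knows(i,a)
round 3: derive span(j,j) via R1 from span(j,i), knows(i,j)

span(a,a)
span(a,b)
span(a,h)
span(a,i)
span(a,j)
span(h,a)
span(h,d)
span(h,h)
span(h,i)
span(h,j)
span(i,a)
span(i,b)
span(i,h)
span(i,i)
span(i,j)
span(j,a)
span(j,h)
span(j,i)
span(j,j)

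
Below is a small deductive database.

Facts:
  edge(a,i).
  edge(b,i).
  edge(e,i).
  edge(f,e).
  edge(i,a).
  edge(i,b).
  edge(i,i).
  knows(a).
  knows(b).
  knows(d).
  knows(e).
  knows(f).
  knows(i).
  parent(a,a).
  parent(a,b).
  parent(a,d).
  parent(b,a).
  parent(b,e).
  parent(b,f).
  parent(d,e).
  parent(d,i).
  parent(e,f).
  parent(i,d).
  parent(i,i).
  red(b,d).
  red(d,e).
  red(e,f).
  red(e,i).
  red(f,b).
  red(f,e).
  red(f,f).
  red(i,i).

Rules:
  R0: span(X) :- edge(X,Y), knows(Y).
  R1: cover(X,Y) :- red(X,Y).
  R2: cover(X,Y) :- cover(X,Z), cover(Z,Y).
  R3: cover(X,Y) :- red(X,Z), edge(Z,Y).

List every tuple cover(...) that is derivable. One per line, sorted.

round 1: derive cover(b,d) via R1 from red(b,d)
round 1: derive cover(d,e) via R1 from red(d,e)
round 1: derive cover(e,f) via R1 from red(e,f)
round 1: derive cover(e,i) via R1 from red(e,i)
round 1: derive cover(f,b) via R1 from red(f,b)
round 1: derive cover(f,e) via R1 from red(f,e)
round 1: derive cover(f,f) via R1 from red(f,f)
round 1: derive cover(i,i) via R1 from red(i,i)
round 1: derive cover(d,i) via R3 from red(d,e), edge(e,i)
round 1: derive cover(e,a) via R3 from red(e,i), edge(i,a)
round 1: derive cover(e,b) via R3 from red(e,i), edge(i,b)
round 1: derive cover(e,e) via R3 from red(e,f), edge(f,e)
round 1: derive cover(f,i) via R3 from red(f,b), edge(b,i)
round 1: derive cover(i,a) via R3 from red(i,i), edge(i,a)
round 1: derive cover(i,b) via R3 from red(i,i), edge(i,b)
round 2: derive cover(b,e) via R2 from cover(b,d), cover(d,e)
round 2: derive cover(b,i) via R2 from cover(b,d), cover(d,i)
round 2: derive cover(d,a) via R2 from cover(d,e), cover(e,a)
round 2: derive cover(d,b) via R2 from cover(d,e), cover(e,b)
round 2: derive cover(d,f) via R2 from cover(d,e), cover(e,f)
round 2: derive cover(e,d) via R2 from cover(e,b), cover(b,d)
round 2: derive cover(f,a) via R2 from cover(f,e), cover(e,a)
round 2: derive cover(f,d) via R2 from cover(f,b), cover(b,d)
round 2: derive cover(i,d) via R2 from cover(i,b), cover(b,d)
round 3: derive cover(b,a) via R2 from cover(b,d), cover(d,a)
round 3: derive cover(b,b) via R2 from cover(b,d), cover(d,b)
round 3: derive cover(b,f) via R2 from cover(b,d), cover(d,f)
round 3: derive cover(d,d) via R2 from cover(d,b), cover(b,d)
round 3: derive cover(i,e) via R2 from cover(i,b), cover(b,e)
round 3: derive cover(i,f) via R2 from cover(i,d), cover(d,f)

cover(b,a)
cover(b,b)
cover(b,d)
cover(b,e)
cover(b,f)
cover(b,i)
cover(d,a)
cover(d,b)
cover(d,d)
cover(d,e)
cover(d,f)
cover(d,i)
cover(e,a)
cover(e,b)
cover(e,d)
cover(e,e)
cover(e,f)
cover(e,i)
cover(f,a)
cover(f,b)
cover(f,d)
cover(f,e)
cover(f,f)
cover(f,i)
cover(i,a)
cover(i,b)
cover(i,d)
cover(i,e)
cover(i,f)
cover(i,i)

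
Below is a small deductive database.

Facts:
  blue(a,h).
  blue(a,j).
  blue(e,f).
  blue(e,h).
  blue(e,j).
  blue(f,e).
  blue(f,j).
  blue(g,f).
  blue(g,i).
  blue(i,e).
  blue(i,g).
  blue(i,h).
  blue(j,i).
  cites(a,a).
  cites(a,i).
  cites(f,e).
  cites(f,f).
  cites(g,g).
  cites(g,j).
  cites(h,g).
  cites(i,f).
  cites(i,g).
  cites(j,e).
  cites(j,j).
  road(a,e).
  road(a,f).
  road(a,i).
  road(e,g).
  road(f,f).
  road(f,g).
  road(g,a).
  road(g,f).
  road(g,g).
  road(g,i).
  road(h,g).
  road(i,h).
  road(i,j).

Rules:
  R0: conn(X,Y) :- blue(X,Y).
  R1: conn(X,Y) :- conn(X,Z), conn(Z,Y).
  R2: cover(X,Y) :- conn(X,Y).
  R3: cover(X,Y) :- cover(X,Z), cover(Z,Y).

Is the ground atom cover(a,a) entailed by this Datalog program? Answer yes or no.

round 1: derive conn(a,h) via R0 from blue(a,h)
round 1: derive conn(a,j) via R0 from blue(a,j)
round 1: derive conn(e,f) via R0 from blue(e,f)
round 1: derive conn(e,h) via R0 from blue(e,h)
round 1: derive conn(e,j) via R0 from blue(e,j)
round 1: derive conn(f,e) via R0 from blue(f,e)
round 1: derive conn(f,j) via R0 from blue(f,j)
round 1: derive conn(g,f) via R0 from blue(g,f)
round 1: derive conn(g,i) via R0 from blue(g,i)
round 1: derive conn(i,e) via R0 from blue(i,e)
round 1: derive conn(i,g) via R0 from blue(i,g)
round 1: derive conn(i,h) via R0 from blue(i,h)
round 1: derive conn(j,i) via R0 from blue(j,i)
round 2: derive conn(a,i) via R1 from conn(a,j), conn(j,i)
round 2: derive conn(e,e) via R1 from conn(e,f), conn(f,e)
round 2: derive conn(e,i) via R1 from conn(e,j), conn(j,i)
round 2: derive conn(f,f) via R1 from conn(f,e), conn(e,f)
round 2: derive conn(f,h) via R1 from conn(f,e), conn(e,h)
round 2: derive conn(f,i) via R1 from conn(f,j), conn(j,i)
round 2: derive conn(g,e) via R1 from conn(g,f), conn(f,e)
round 2: derive conn(g,g) via R1 from conn(g,i), conn(i,g)
round 2: derive conn(g,h) via R1 from conn(g,i), conn(i,h)
round 2: derive conn(g,j) via R1 from conn(g,f), conn(f,j)
round 2: derive conn(i,f) via R1 from conn(i,e), conn(e,f)
round 2: derive conn(i,i) via R1 from conn(i,g), conn(g,i)
round 2: derive conn(i,j) via R1 from conn(i,e), conn(e,j)
round 2: derive conn(j,e) via R1 from conn(j,i), conn(i,e)
round 2: derive conn(j,g) via R1 from conn(j,i), conn(i,g)
round 2: derive conn(j,h) via R1 from conn(j,i), conn(i,h)
round 2: derive cover(a,h) via R2 from conn(a,h)
round 2: derive cover(a,j) via R2 from conn(a,j)
round 2: derive cover(e,f) via R2 from conn(e,f)
round 2: derive cover(e,h) via R2 from conn(e,h)
round 2: derive cover(e,j) via R2 from conn(e,j)
round 2: derive cover(f,e) via R2 from conn(f,e)
round 2: derive cover(f,j) via R2 from conn(f,j)
round 2: derive cover(g,f) via R2 from conn(g,f)
round 2: derive cover(g,i) via R2 from conn(g,i)
round 2: derive cover(i,e) via R2 from conn(i,e)
round 2: derive cover(i,g) via R2 from conn(i,g)
round 2: derive cover(i,h) via R2 from conn(i,h)
round 2: derive cover(j,i) via R2 from conn(j,i)
round 3: derive conn(a,e) via R1 from conn(a,i), conn(i,e)
round 3: derive conn(a,f) via R1 from conn(a,i), conn(i,f)
round 3: derive conn(a,g) via R1 from conn(a,i), conn(i,g)
round 3: derive conn(e,g) via R1 from conn(e,i), conn(i,g)
round 3: derive conn(f,g) via R1 from conn(f,i), conn(i,g)
round 3: derive conn(j,f) via R1 from conn(j,e), conn(e,f)
round 3: derive conn(j,j) via R1 from conn(j,e), conn(e,j)
round 3: derive cover(a,i) via R2 from conn(a,i)
round 3: derive cover(e,e) via R2 from conn(e,e)
round 3: derive cover(e,i) via R2 from conn(e,i)
round 3: derive cover(f,f) via R2 from conn(f,f)
round 3: derive cover(f,h) via R2 from conn(f,h)
round 3: derive cover(f,i) via R2 from conn(f,i)
round 3: derive cover(g,e) via R2 from conn(g,e)
round 3: derive cover(g,g) via R2 from conn(g,g)
round 3: derive cover(g,h) via R2 from conn(g,h)
round 3: derive cover(g,j) via R2 from conn(g,j)
round 3: derive cover(i,f) via R2 from conn(i,f)
round 3: derive cover(i,i) via R2 from conn(i,i)
round 3: derive cover(i,j) via R2 from conn(i,j)
round 3: derive cover(j,e) via R2 from conn(j,e)
round 3: derive cover(j,g) via R2 from conn(j,g)
round 3: derive cover(j,h) via R2 from conn(j,h)
round 4: derive cover(a,e) via R2 from conn(a,e)
round 4: derive cover(a,f) via R2 from conn(a,f)
round 4: derive cover(a,g) via R2 from conn(a,g)
round 4: derive cover(e,g) via R2 from conn(e,g)
round 4: derive cover(f,g) via R2 from conn(f,g)
round 4: derive cover(j,f) via R2 from conn(j,f)
round 4: derive cover(j,j) via R2 from conn(j,j)

no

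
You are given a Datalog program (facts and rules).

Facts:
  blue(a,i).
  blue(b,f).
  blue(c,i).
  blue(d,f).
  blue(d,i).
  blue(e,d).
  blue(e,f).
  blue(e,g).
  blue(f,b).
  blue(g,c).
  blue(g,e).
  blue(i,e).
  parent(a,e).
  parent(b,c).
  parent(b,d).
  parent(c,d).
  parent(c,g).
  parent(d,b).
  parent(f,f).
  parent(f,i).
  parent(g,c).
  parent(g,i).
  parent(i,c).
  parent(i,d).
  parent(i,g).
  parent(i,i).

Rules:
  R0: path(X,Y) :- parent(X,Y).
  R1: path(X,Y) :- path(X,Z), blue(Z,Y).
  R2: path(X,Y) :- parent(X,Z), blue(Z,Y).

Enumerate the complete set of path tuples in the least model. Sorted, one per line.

path(a,b)
path(a,c)
path(a,d)
path(a,e)
path(a,f)
path(a,g)
path(a,i)
path(b,b)
path(b,c)
path(b,d)
path(b,e)
path(b,f)
path(b,g)
path(b,i)
path(c,b)
path(c,c)
path(c,d)
path(c,e)
path(c,f)
path(c,g)
path(c,i)
path(d,b)
path(d,f)
path(f,b)
path(f,c)
path(f,d)
path(f,e)
path(f,f)
path(f,g)
path(f,i)
path(g,b)
path(g,c)
path(g,d)
path(g,e)
path(g,f)
path(g,g)
path(g,i)
path(i,b)
path(i,c)
path(i,d)
path(i,e)
path(i,f)
path(i,g)
path(i,i)

round 1: derive path(a,e) via R0 from parent(a,e)
round 1: derive path(b,c) via R0 from parent(b,c)
round 1: derive path(b,d) via R0 from parent(b,d)
round 1: derive path(c,d) via R0 from parent(c,d)
round 1: derive path(c,g) via R0 from parent(c,g)
round 1: derive path(d,b) via R0 from parent(d,b)
round 1: derive path(f,f) via R0 from parent(f,f)
round 1: derive path(f,i) via R0 from parent(f,i)
round 1: derive path(g,c) via R0 from parent(g,c)
round 1: derive path(g,i) via R0 from parent(g,i)
round 1: derive path(i,c) via R0 from parent(i,c)
round 1: derive path(i,d) via R0 from parent(i,d)
round 1: derive path(i,g) via R0 from parent(i,g)
round 1: derive path(i,i) via R0 from parent(i,i)
round 1: derive path(a,d) via R2 from parent(a,e), blue(e,d)
round 1: derive path(a,f) via R2 from parent(a,e), blue(e,f)
round 1: derive path(a,g) via R2 from parent(a,e), blue(e,g)
round 1: derive path(b,f) via R2 from parent(b,d), blue(d,f)
round 1: derive path(b,i) via R2 from parent(b,c), blue(c,i)
round 1: derive path(c,c) via R2 from parent(c,g), blue(g,c)
round 1: derive path(c,e) via R2 from parent(c,g), blue(g,e)
round 1: derive path(c,f) via R2 from parent(c,d), blue(d,f)
round 1: derive path(c,i) via R2 from parent(c,d), blue(d,i)
round 1: derive path(d,f) via R2 from parent(d,b), blue(b,f)
round 1: derive path(f,b) via R2 from parent(f,f), blue(f,b)
round 1: derive path(f,e) via R2 from parent(f,i), blue(i,e)
round 1: derive path(g,e) via R2 from parent(g,i), blue(i,e)
round 1: derive path(i,e) via R2 from parent(i,g), blue(g,e)
round 1: derive path(i,f) via R2 from parent(i,d), blue(d,f)
round 2: derive path(a,b) via R1 from path(a,f), blue(f,b)
round 2: derive path(a,c) via R1 from path(a,g), blue(g,c)
round 2: derive path(a,i) via R1 from path(a,d), blue(d,i)
round 2: derive path(b,b) via R1 from path(b,f), blue(f,b)
round 2: derive path(b,e) via R1 from path(b,i), blue(i,e)
round 2: derive path(c,b) via R1 from path(c,f), blue(f,b)
round 2: derive path(f,d) via R1 from path(f,e), blue(e,d)
round 2: derive path(f,g) via R1 from path(f,e), blue(e,g)
round 2: derive path(g,d) via R1 from path(g,e), blue(e,d)
round 2: derive path(g,f) via R1 from path(g,e), blue(e,f)
round 2: derive path(g,g) via R1 from path(g,e), blue(e,g)
round 2: derive path(i,b) via R1 from path(i,f), blue(f,b)
round 3: derive path(b,g) via R1 from path(b,e), blue(e,g)
round 3: derive path(f,c) via R1 from path(f,g), blue(g,c)
round 3: derive path(g,b) via R1 from path(g,f), blue(f,b)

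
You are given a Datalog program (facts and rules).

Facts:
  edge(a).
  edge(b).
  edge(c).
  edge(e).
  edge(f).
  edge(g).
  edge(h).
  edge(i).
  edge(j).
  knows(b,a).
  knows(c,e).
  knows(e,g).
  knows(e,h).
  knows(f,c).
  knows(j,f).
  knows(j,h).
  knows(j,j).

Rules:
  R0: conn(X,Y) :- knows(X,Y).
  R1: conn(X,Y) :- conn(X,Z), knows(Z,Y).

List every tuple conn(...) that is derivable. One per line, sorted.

conn(b,a)
conn(c,e)
conn(c,g)
conn(c,h)
conn(e,g)
conn(e,h)
conn(f,c)
conn(f,e)
conn(f,g)
conn(f,h)
conn(j,c)
conn(j,e)
conn(j,f)
conn(j,g)
conn(j,h)
conn(j,j)

round 1: derive conn(b,a) via R0 from knows(b,a)
round 1: derive conn(c,e) via R0 from knows(c,e)
round 1: derive conn(e,g) via R0 from knows(e,g)
round 1: derive conn(e,h) via R0 from knows(e,h)
round 1: derive conn(f,c) via R0 from knows(f,c)
round 1: derive conn(j,f) via R0 from knows(j,f)
round 1: derive conn(j,h) via R0 from knows(j,h)
round 1: derive conn(j,j) via R0 from knows(j,j)
round 2: derive conn(c,g) via R1 from conn(c,e), knows(e,g)
round 2: derive conn(c,h) via R1 from conn(c,e), knows(e,h)
round 2: derive conn(f,e) via R1 from conn(f,c), knows(c,e)
round 2: derive conn(j,c) via R1 from conn(j,f), knows(f,c)
round 3: derive conn(f,g) via R1 from conn(f,e), knows(e,g)
round 3: derive conn(f,h) via R1 from conn(f,e), knows(e,h)
round 3: derive conn(j,e) via R1 from conn(j,c), knows(c,e)
round 4: derive conn(j,g) via R1 from conn(j,e), knows(e,g)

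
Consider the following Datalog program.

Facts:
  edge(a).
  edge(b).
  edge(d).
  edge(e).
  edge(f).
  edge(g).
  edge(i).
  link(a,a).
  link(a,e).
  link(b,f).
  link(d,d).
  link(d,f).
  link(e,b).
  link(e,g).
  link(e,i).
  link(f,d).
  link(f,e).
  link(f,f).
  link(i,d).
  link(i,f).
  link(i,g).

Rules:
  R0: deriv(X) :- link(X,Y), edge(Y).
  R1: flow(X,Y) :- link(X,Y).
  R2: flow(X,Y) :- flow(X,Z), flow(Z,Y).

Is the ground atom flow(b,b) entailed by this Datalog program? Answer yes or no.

round 1: derive flow(a,a) via R1 from link(a,a)
round 1: derive flow(a,e) via R1 from link(a,e)
round 1: derive flow(b,f) via R1 from link(b,f)
round 1: derive flow(d,d) via R1 from link(d,d)
round 1: derive flow(d,f) via R1 from link(d,f)
round 1: derive flow(e,b) via R1 from link(e,b)
round 1: derive flow(e,g) via R1 from link(e,g)
round 1: derive flow(e,i) via R1 from link(e,i)
round 1: derive flow(f,d) via R1 from link(f,d)
round 1: derive flow(f,e) via R1 from link(f,e)
round 1: derive flow(f,f) via R1 from link(f,f)
round 1: derive flow(i,d) via R1 from link(i,d)
round 1: derive flow(i,f) via R1 from link(i,f)
round 1: derive flow(i,g) via R1 from link(i,g)
round 2: derive flow(a,b) via R2 from flow(a,e), flow(e,b)
round 2: derive flow(a,g) via R2 from flow(a,e), flow(e,g)
round 2: derive flow(a,i) via R2 from flow(a,e), flow(e,i)
round 2: derive flow(b,d) via R2 from flow(b,f), flow(f,d)
round 2: derive flow(b,e) via R2 from flow(b,f), flow(f,e)
round 2: derive flow(d,e) via R2 from flow(d,f), flow(f,e)
round 2: derive flow(e,d) via R2 from flow(e,i), flow(i,d)
round 2: derive flow(e,f) via R2 from flow(e,b), flow(b,f)
round 2: derive flow(f,b) via R2 from flow(f,e), flow(e,b)
round 2: derive flow(f,g) via R2 from flow(f,e), flow(e,g)
round 2: derive flow(f,i) via R2 from flow(f,e), flow(e,i)
round 2: derive flow(i,e) via R2 from flow(i,f), flow(f,e)
round 3: derive flow(a,d) via R2 from flow(a,b), flow(b,d)
round 3: derive flow(a,f) via R2 from flow(a,b), flow(b,f)
round 3: derive flow(b,b) via R2 from flow(b,e), flow(e,b)
round 3: derive flow(b,g) via R2 from flow(b,e), flow(e,g)
round 3: derive flow(b,i) via R2 from flow(b,e), flow(e,i)
round 3: derive flow(d,b) via R2 from flow(d,e), flow(e,b)
round 3: derive flow(d,g) via R2 from flow(d,e), flow(e,g)
round 3: derive flow(d,i) via R2 from flow(d,e), flow(e,i)
round 3: derive flow(e,e) via R2 from flow(e,b), flow(b,e)
round 3: derive flow(i,b) via R2 from flow(i,e), flow(e,b)
round 3: derive flow(i,i) via R2 from flow(i,e), flow(e,i)

yes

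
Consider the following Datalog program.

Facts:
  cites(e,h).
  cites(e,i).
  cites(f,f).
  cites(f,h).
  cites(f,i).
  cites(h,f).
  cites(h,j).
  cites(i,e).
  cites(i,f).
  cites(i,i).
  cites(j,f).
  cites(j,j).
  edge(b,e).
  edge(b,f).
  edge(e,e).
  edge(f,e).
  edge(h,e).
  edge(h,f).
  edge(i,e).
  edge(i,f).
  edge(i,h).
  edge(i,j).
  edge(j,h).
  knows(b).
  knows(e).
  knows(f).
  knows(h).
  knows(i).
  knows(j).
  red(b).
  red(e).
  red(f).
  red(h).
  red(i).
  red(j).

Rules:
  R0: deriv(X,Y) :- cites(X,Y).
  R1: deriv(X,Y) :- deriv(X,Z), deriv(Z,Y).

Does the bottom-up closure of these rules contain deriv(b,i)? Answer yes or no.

round 1: derive deriv(e,h) via R0 from cites(e,h)
round 1: derive deriv(e,i) via R0 from cites(e,i)
round 1: derive deriv(f,f) via R0 from cites(f,f)
round 1: derive deriv(f,h) via R0 from cites(f,h)
round 1: derive deriv(f,i) via R0 from cites(f,i)
round 1: derive deriv(h,f) via R0 from cites(h,f)
round 1: derive deriv(h,j) via R0 from cites(h,j)
round 1: derive deriv(i,e) via R0 from cites(i,e)
round 1: derive deriv(i,f) via R0 from cites(i,f)
round 1: derive deriv(i,i) via R0 from cites(i,i)
round 1: derive deriv(j,f) via R0 from cites(j,f)
round 1: derive deriv(j,j) via R0 from cites(j,j)
round 2: derive deriv(e,e) via R1 from deriv(e,i), deriv(i,e)
round 2: derive deriv(e,f) via R1 from deriv(e,h), deriv(h,f)
round 2: derive deriv(e,j) via R1 from deriv(e,h), deriv(h,j)
round 2: derive deriv(f,e) via R1 from deriv(f,i), deriv(i,e)
round 2: derive deriv(f,j) via R1 from deriv(f,h), deriv(h,j)
round 2: derive deriv(h,h) via R1 from deriv(h,f), deriv(f,h)
round 2: derive deriv(h,i) via R1 from deriv(h,f), deriv(f,i)
round 2: derive deriv(i,h) via R1 from deriv(i,e), deriv(e,h)
round 2: derive deriv(j,h) via R1 from deriv(j,f), deriv(f,h)
round 2: derive deriv(j,i) via R1 from deriv(j,f), deriv(f,i)
round 3: derive deriv(h,e) via R1 from deriv(h,f), deriv(f,e)
round 3: derive deriv(i,j) via R1 from deriv(i,e), deriv(e,j)
round 3: derive deriv(j,e) via R1 from deriv(j,f), deriv(f,e)

no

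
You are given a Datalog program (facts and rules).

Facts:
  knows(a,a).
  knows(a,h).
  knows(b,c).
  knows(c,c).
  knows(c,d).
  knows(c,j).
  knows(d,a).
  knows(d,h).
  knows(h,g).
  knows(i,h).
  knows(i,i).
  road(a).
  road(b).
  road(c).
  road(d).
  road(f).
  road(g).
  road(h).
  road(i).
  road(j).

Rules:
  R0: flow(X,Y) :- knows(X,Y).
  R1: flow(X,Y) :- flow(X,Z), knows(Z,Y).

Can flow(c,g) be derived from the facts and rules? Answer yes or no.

yes

round 1: derive flow(a,a) via R0 from knows(a,a)
round 1: derive flow(a,h) via R0 from knows(a,h)
round 1: derive flow(b,c) via R0 from knows(b,c)
round 1: derive flow(c,c) via R0 from knows(c,c)
round 1: derive flow(c,d) via R0 from knows(c,d)
round 1: derive flow(c,j) via R0 from knows(c,j)
round 1: derive flow(d,a) via R0 from knows(d,a)
round 1: derive flow(d,h) via R0 from knows(d,h)
round 1: derive flow(h,g) via R0 from knows(h,g)
round 1: derive flow(i,h) via R0 from knows(i,h)
round 1: derive flow(i,i) via R0 from knows(i,i)
round 2: derive flow(a,g) via R1 from flow(a,h), knows(h,g)
round 2: derive flow(b,d) via R1 from flow(b,c), knows(c,d)
round 2: derive flow(b,j) via R1 from flow(b,c), knows(c,j)
round 2: derive flow(c,a) via R1 from flow(c,d), knows(d,a)
round 2: derive flow(c,h) via R1 from flow(c,d), knows(d,h)
round 2: derive flow(d,g) via R1 from flow(d,h), knows(h,g)
round 2: derive flow(i,g) via R1 from flow(i,h), knows(h,g)
round 3: derive flow(b,a) via R1 from flow(b,d), knows(d,a)
round 3: derive flow(b,h) via R1 from flow(b,d), knows(d,h)
round 3: derive flow(c,g) via R1 from flow(c,h), knows(h,g)
round 4: derive flow(b,g) via R1 from flow(b,h), knows(h,g)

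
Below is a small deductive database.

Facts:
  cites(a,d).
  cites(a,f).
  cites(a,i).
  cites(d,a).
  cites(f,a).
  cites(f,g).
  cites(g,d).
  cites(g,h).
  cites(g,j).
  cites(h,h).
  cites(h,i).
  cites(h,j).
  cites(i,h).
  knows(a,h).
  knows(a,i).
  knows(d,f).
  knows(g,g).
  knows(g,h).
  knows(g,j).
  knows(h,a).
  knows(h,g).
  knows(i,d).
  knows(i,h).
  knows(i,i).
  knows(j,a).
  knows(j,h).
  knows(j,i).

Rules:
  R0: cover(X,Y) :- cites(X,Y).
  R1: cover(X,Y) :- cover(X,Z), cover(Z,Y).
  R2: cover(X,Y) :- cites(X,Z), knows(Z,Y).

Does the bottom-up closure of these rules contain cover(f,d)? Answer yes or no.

round 1: derive cover(a,d) via R0 from cites(a,d)
round 1: derive cover(a,f) via R0 from cites(a,f)
round 1: derive cover(a,i) via R0 from cites(a,i)
round 1: derive cover(d,a) via R0 from cites(d,a)
round 1: derive cover(f,a) via R0 from cites(f,a)
round 1: derive cover(f,g) via R0 from cites(f,g)
round 1: derive cover(g,d) via R0 from cites(g,d)
round 1: derive cover(g,h) via R0 from cites(g,h)
round 1: derive cover(g,j) via R0 from cites(g,j)
round 1: derive cover(h,h) via R0 from cites(h,h)
round 1: derive cover(h,i) via R0 from cites(h,i)
round 1: derive cover(h,j) via R0 from cites(h,j)
round 1: derive cover(i,h) via R0 from cites(i,h)
round 1: derive cover(a,h) via R2 from cites(a,i), knows(i,h)
round 1: derive cover(d,h) via R2 from cites(d,a), knows(a,h)
round 1: derive cover(d,i) via R2 from cites(d,a), knows(a,i)
round 1: derive cover(f,h) via R2 from cites(f,a), knows(a,h)
round 1: derive cover(f,i) via R2 from cites(f,a), knows(a,i)
round 1: derive cover(f,j) via R2 from cites(f,g), knows(g,j)
round 1: derive cover(g,a) via R2 from cites(g,h), knows(h,a)
round 1: derive cover(g,f) via R2 from cites(g,d), knows(d,f)
round 1: derive cover(g,g) via R2 from cites(g,h), knows(h,g)
round 1: derive cover(g,i) via R2 from cites(g,j), knows(j,i)
round 1: derive cover(h,a) via R2 from cites(h,h), knows(h,a)
round 1: derive cover(h,d) via R2 from cites(h,i), knows(i,d)
round 1: derive cover(h,g) via R2 from cites(h,h), knows(h,g)
round 1: derive cover(i,a) via R2 from cites(i,h), knows(h,a)
round 1: derive cover(i,g) via R2 from cites(i,h), knows(h,g)
round 2: derive cover(a,a) via R1 from cover(a,d), cover(d,a)
round 2: derive cover(a,g) via R1 from cover(a,f), cover(f,g)
round 2: derive cover(a,j) via R1 from cover(a,f), cover(f,j)
round 2: derive cover(d,d) via R1 from cover(d,a), cover(a,d)
round 2: derive cover(d,f) via R1 from cover(d,a), cover(a,f)
round 2: derive cover(d,g) via R1 from cover(d,h), cover(h,g)
round 2: derive cover(d,j) via R1 from cover(d,h), cover(h,j)
round 2: derive cover(f,d) via R1 from cover(f,a), cover(a,d)
round 2: derive cover(f,f) via R1 from cover(f,a), cover(a,f)
round 2: derive cover(h,f) via R1 from cover(h,a), cover(a,f)
round 2: derive cover(i,d) via R1 from cover(i,a), cover(a,d)
round 2: derive cover(i,f) via R1 from cover(i,a), cover(a,f)
round 2: derive cover(i,i) via R1 from cover(i,a), cover(a,i)
round 2: derive cover(i,j) via R1 from cover(i,g), cover(g,j)

yes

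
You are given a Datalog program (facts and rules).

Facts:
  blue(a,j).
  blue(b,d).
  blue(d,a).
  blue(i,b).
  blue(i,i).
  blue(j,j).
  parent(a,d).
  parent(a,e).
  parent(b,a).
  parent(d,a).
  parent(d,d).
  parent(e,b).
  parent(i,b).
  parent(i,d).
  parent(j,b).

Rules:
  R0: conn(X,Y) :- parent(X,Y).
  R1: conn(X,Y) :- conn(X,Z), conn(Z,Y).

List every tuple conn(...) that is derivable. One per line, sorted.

conn(a,a)
conn(a,b)
conn(a,d)
conn(a,e)
conn(b,a)
conn(b,b)
conn(b,d)
conn(b,e)
conn(d,a)
conn(d,b)
conn(d,d)
conn(d,e)
conn(e,a)
conn(e,b)
conn(e,d)
conn(e,e)
conn(i,a)
conn(i,b)
conn(i,d)
conn(i,e)
conn(j,a)
conn(j,b)
conn(j,d)
conn(j,e)

round 1: derive conn(a,d) via R0 from parent(a,d)
round 1: derive conn(a,e) via R0 from parent(a,e)
round 1: derive conn(b,a) via R0 from parent(b,a)
round 1: derive conn(d,a) via R0 from parent(d,a)
round 1: derive conn(d,d) via R0 from parent(d,d)
round 1: derive conn(e,b) via R0 from parent(e,b)
round 1: derive conn(i,b) via R0 from parent(i,b)
round 1: derive conn(i,d) via R0 from parent(i,d)
round 1: derive conn(j,b) via R0 from parent(j,b)
round 2: derive conn(a,a) via R1 from conn(a,d), conn(d,a)
round 2: derive conn(a,b) via R1 from conn(a,e), conn(e,b)
round 2: derive conn(b,d) via R1 from conn(b,a), conn(a,d)
round 2: derive conn(b,e) via R1 from conn(b,a), conn(a,e)
round 2: derive conn(d,e) via R1 from conn(d,a), conn(a,e)
round 2: derive conn(e,a) via R1 from conn(e,b), conn(b,a)
round 2: derive conn(i,a) via R1 from conn(i,b), conn(b,a)
round 2: derive conn(j,a) via R1 from conn(j,b), conn(b,a)
round 3: derive conn(b,b) via R1 from conn(b,a), conn(a,b)
round 3: derive conn(d,b) via R1 from conn(d,a), conn(a,b)
round 3: derive conn(e,d) via R1 from conn(e,a), conn(a,d)
round 3: derive conn(e,e) via R1 from conn(e,a), conn(a,e)
round 3: derive conn(i,e) via R1 from conn(i,a), conn(a,e)
round 3: derive conn(j,d) via R1 from conn(j,a), conn(a,d)
round 3: derive conn(j,e) via R1 from conn(j,a), conn(a,e)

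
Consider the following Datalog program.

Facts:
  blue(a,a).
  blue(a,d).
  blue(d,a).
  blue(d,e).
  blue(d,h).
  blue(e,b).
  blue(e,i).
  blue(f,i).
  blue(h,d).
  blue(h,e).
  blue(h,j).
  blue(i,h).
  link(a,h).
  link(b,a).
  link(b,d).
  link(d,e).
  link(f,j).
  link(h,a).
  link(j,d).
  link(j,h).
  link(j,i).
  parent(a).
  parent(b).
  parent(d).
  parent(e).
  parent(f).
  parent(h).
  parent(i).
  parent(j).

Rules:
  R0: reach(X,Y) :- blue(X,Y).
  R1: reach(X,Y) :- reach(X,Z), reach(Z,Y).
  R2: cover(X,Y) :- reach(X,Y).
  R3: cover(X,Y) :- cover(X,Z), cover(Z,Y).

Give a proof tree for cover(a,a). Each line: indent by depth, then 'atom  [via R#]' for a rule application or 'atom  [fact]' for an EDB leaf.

cover(a,a)  [via R2]
  reach(a,a)  [via R0]
    blue(a,a)  [fact]

round 1: derive reach(a,a) via R0 from blue(a,a)
round 1: derive reach(a,d) via R0 from blue(a,d)
round 1: derive reach(d,a) via R0 from blue(d,a)
round 1: derive reach(d,e) via R0 from blue(d,e)
round 1: derive reach(d,h) via R0 from blue(d,h)
round 1: derive reach(e,b) via R0 from blue(e,b)
round 1: derive reach(e,i) via R0 from blue(e,i)
round 1: derive reach(f,i) via R0 from blue(f,i)
round 1: derive reach(h,d) via R0 from blue(h,d)
round 1: derive reach(h,e) via R0 from blue(h,e)
round 1: derive reach(h,j) via R0 from blue(h,j)
round 1: derive reach(i,h) via R0 from blue(i,h)
round 2: derive reach(a,e) via R1 from reach(a,d), reach(d,e)
round 2: derive reach(a,h) via R1 from reach(a,d), reach(d,h)
round 2: derive reach(d,b) via R1 from reach(d,e), reach(e,b)
round 2: derive reach(d,d) via R1 from reach(d,a), reach(a,d)
round 2: derive reach(d,i) via R1 from reach(d,e), reach(e,i)
round 2: derive reach(d,j) via R1 from reach(d,h), reach(h,j)
round 2: derive reach(e,h) via R1 from reach(e,i), reach(i,h)
round 2: derive reach(f,h) via R1 from reach(f,i), reach(i,h)
round 2: derive reach(h,a) via R1 from reach(h,d), reach(d,a)
round 2: derive reach(h,b) via R1 from reach(h,e), reach(e,b)
round 2: derive reach(h,h) via R1 from reach(h,d), reach(d,h)
round 2: derive reach(h,i) via R1 from reach(h,e), reach(e,i)
round 2: derive reach(i,d) via R1 from reach(i,h), reach(h,d)
round 2: derive reach(i,e) via R1 from reach(i,h), reach(h,e)
round 2: derive reach(i,j) via R1 from reach(i,h), reach(h,j)
round 2: derive cover(a,a) via R2 from reach(a,a)
round 2: derive cover(a,d) via R2 from reach(a,d)
round 2: derive cover(d,a) via R2 from reach(d,a)
round 2: derive cover(d,e) via R2 from reach(d,e)
round 2: derive cover(d,h) via R2 from reach(d,h)
round 2: derive cover(e,b) via R2 from reach(e,b)
round 2: derive cover(e,i) via R2 from reach(e,i)
round 2: derive cover(f,i) via R2 from reach(f,i)
round 2: derive cover(h,d) via R2 from reach(h,d)
round 2: derive cover(h,e) via R2 from reach(h,e)
round 2: derive cover(h,j) via R2 from reach(h,j)
round 2: derive cover(i,h) via R2 from reach(i,h)
round 3: derive reach(a,b) via R1 from reach(a,d), reach(d,b)
round 3: derive reach(a,i) via R1 from reach(a,d), reach(d,i)
round 3: derive reach(a,j) via R1 from reach(a,d), reach(d,j)
round 3: derive reach(e,a) via R1 from reach(e,h), reach(h,a)
round 3: derive reach(e,d) via R1 from reach(e,h), reach(h,d)
round 3: derive reach(e,e) via R1 from reach(e,h), reach(h,e)
round 3: derive reach(e,j) via R1 from reach(e,h), reach(h,j)
round 3: derive reach(f,a) via R1 from reach(f,h), reach(h,a)
round 3: derive reach(f,b) via R1 from reach(f,h), reach(h,b)
round 3: derive reach(f,d) via R1 from reach(f,h), reach(h,d)
round 3: derive reach(f,e) via R1 from reach(f,h), reach(h,e)
round 3: derive reach(f,j) via R1 from reach(f,h), reach(h,j)
round 3: derive reach(i,a) via R1 from reach(i,d), reach(d,a)
round 3: derive reach(i,b) via R1 from reach(i,d), reach(d,b)
round 3: derive reach(i,i) via R1 from reach(i,d), reach(d,i)
round 3: derive cover(a,e) via R2 from reach(a,e)
round 3: derive cover(a,h) via R2 from reach(a,h)
round 3: derive cover(d,b) via R2 from reach(d,b)
round 3: derive cover(d,d) via R2 from reach(d,d)
round 3: derive cover(d,i) via R2 from reach(d,i)
round 3: derive cover(d,j) via R2 from reach(d,j)
round 3: derive cover(e,h) via R2 from reach(e,h)
round 3: derive cover(f,h) via R2 from reach(f,h)
round 3: derive cover(h,a) via R2 from reach(h,a)
round 3: derive cover(h,b) via R2 from reach(h,b)
round 3: derive cover(h,h) via R2 from reach(h,h)
round 3: derive cover(h,i) via R2 from reach(h,i)
round 3: derive cover(i,d) via R2 from reach(i,d)
round 3: derive cover(i,e) via R2 from reach(i,e)
round 3: derive cover(i,j) via R2 from reach(i,j)
round 4: derive cover(a,b) via R2 from reach(a,b)
round 4: derive cover(a,i) via R2 from reach(a,i)
round 4: derive cover(a,j) via R2 from reach(a,j)
round 4: derive cover(e,a) via R2 from reach(e,a)
round 4: derive cover(e,d) via R2 from reach(e,d)
round 4: derive cover(e,e) via R2 from reach(e,e)
round 4: derive cover(e,j) via R2 from reach(e,j)
round 4: derive cover(f,a) via R2 from reach(f,a)
round 4: derive cover(f,b) via R2 from reach(f,b)
round 4: derive cover(f,d) via R2 from reach(f,d)
round 4: derive cover(f,e) via R2 from reach(f,e)
round 4: derive cover(f,j) via R2 from reach(f,j)
round 4: derive cover(i,a) via R2 from reach(i,a)
round 4: derive cover(i,b) via R2 from reach(i,b)
round 4: derive cover(i,i) via R2 from reach(i,i)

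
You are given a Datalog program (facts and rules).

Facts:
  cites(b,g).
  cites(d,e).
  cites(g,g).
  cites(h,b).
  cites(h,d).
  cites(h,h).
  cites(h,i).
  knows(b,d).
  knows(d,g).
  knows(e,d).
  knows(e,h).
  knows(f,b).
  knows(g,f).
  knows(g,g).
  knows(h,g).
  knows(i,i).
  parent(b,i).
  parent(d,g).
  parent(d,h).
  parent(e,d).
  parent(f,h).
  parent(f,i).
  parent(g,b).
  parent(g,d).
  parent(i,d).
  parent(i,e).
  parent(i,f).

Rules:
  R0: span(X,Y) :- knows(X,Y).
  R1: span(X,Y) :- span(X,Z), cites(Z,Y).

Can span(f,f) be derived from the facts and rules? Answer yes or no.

no

round 1: derive span(b,d) via R0 from knows(b,d)
round 1: derive span(d,g) via R0 from knows(d,g)
round 1: derive span(e,d) via R0 from knows(e,d)
round 1: derive span(e,h) via R0 from knows(e,h)
round 1: derive span(f,b) via R0 from knows(f,b)
round 1: derive span(g,f) via R0 from knows(g,f)
round 1: derive span(g,g) via R0 from knows(g,g)
round 1: derive span(h,g) via R0 from knows(h,g)
round 1: derive span(i,i) via R0 from knows(i,i)
round 2: derive span(b,e) via R1 from span(b,d), cites(d,e)
round 2: derive span(e,b) via R1 from span(e,h), cites(h,b)
round 2: derive span(e,e) via R1 from span(e,d), cites(d,e)
round 2: derive span(e,i) via R1 from span(e,h), cites(h,i)
round 2: derive span(f,g) via R1 from span(f,b), cites(b,g)
round 3: derive span(e,g) via R1 from span(e,b), cites(b,g)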